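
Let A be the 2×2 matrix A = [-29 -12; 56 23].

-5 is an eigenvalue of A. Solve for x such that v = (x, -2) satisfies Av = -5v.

We need (A + 5I)v = 0.
A + 5I = [[-24, -12], [56, 28]].
Row 1: (-24)·x + (-12)·-2 = 0
Row 2: (56)·x + (28)·-2 = 0
Solving gives x = 1.
Check: A·(1, -2) = (-5, 10) = -5·(1, -2).

1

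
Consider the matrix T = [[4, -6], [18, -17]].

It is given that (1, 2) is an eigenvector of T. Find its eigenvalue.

-8

Compute Tv: T·(1, 2) = (-8, -16).
Since Tv = λv, compare component 1: -8 = λ·1, so λ = -8.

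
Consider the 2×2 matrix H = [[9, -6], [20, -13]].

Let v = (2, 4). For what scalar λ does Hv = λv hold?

-3

Compute Hv: H·(2, 4) = (-6, -12).
Since Hv = λv, compare component 1: -6 = λ·2, so λ = -3.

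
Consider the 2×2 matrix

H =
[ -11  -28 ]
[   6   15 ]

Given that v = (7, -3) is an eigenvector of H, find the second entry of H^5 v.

-3

First find the eigenvalue: Hv = (7, -3) = 1·(7, -3), so λ = 1.
Then H^5 v = λ^5·v = 1^5·(7, -3) = 1·(7, -3) = (7, -3).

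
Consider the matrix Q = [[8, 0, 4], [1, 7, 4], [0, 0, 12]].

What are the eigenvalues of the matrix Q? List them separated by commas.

7, 8, 12

Set up det(lambda·I - Q) = 0.
Expanding along the first row, p(lambda) = lambda^3 - 27·lambda^2 + 236·lambda - 672.
Try lambda = 7: p(7) = 0, so 7 is a root.
Factor out (lambda - 7): p(lambda) = (lambda - 7)·(lambda^2 - 20·lambda + 96).
The quadratic factors as (lambda - 8)·(lambda - 12).
Eigenvalues: 7, 8, 12.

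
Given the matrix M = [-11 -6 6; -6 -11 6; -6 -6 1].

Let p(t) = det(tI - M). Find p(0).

275

p(0) = det(0·I − M) = det(−M) = (−1)^3·det(M).
det(M) = -275, so p(0) = 275.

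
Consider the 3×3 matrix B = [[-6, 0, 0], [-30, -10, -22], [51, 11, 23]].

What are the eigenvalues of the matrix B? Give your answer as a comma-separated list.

-6, 1, 12

Compute the characteristic polynomial p(s) = det(sI - B).
Expanding the 3×3 determinant: p(s) = s^3 - 7s^2 - 66s + 72.
Try s = 1: p(1) = 0, so 1 is a root.
Dividing by (s - 1) leaves s^2 - 6s - 72.
The quadratic factors as (s + 6)·(s - 12).
Eigenvalues: -6, 1, 12.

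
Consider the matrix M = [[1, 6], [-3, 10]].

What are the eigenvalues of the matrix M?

det(M - sI) = (1 - s)(10 - s) - (6)·(-3) = s^2 - 11s + 28.
This factors as (s - 4)·(s - 7) = 0.
Eigenvalues: 4, 7.

4, 7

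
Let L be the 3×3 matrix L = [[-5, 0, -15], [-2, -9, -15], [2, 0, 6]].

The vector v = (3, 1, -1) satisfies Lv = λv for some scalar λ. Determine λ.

Compute Lv: L·(3, 1, -1) = (0, 0, 0).
Since Lv = λv, compare component 1: 0 = λ·3, so λ = 0.

0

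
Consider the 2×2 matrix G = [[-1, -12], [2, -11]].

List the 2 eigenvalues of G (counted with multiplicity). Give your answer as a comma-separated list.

-7, -5

det(G - lambda·I) = (-1 - lambda)(-11 - lambda) - (-12)·(2) = lambda^2 + 12·lambda + 35.
This factors as (lambda + 7)·(lambda + 5) = 0.
Eigenvalues: -7, -5.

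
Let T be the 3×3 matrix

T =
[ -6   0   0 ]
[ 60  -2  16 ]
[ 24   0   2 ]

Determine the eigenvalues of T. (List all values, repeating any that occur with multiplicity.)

Set up det(λI - T) = 0.
Expanding along the first row, p(λ) = λ^3 + 6λ^2 - 4λ - 24.
Since p(2) = 0, λ = 2 is a root.
Dividing by (λ - 2) leaves λ^2 + 8λ + 12.
The quadratic factors as (λ + 6)·(λ + 2).
Eigenvalues: -6, -2, 2.

-6, -2, 2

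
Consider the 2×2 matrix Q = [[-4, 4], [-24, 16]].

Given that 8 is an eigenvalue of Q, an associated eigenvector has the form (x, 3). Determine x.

We need (Q - 8I)v = 0.
Q - 8I = [[-12, 4], [-24, 8]].
Row 1: (-12)·x + (4)·3 = 0
Row 2: (-24)·x + (8)·3 = 0
Solving gives x = 1.
Check: Q·(1, 3) = (8, 24) = 8·(1, 3).

1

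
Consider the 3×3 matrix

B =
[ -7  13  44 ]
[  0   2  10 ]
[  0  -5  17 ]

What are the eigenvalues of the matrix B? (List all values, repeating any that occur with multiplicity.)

Compute the characteristic polynomial p(μ) = det(μI - B).
Expanding the 3×3 determinant: p(μ) = μ^3 - 12μ^2 - 49μ + 588.
Since p(-7) = 0, μ = -7 is a root.
Dividing by (μ + 7) leaves μ^2 - 19μ + 84.
The quadratic factors as (μ - 7)·(μ - 12).
Eigenvalues: -7, 7, 12.

-7, 7, 12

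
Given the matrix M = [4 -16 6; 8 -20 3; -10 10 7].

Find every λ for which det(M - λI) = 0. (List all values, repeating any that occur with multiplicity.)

Compute the characteristic polynomial p(s) = det(sI - M).
Expanding the 3×3 determinant: p(s) = s^3 + 9s^2 - 34s + 24.
Since p(-12) = 0, s = -12 is a root.
Dividing by (s + 12) leaves s^2 - 3s + 2.
The quadratic factors as (s - 1)·(s - 2).
Eigenvalues: -12, 1, 2.

-12, 1, 2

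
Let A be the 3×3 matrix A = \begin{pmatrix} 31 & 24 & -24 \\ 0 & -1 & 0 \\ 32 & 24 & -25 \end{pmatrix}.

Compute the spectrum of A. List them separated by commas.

-1, -1, 7

Set up det(λI - A) = 0.
Expanding along the first row, p(λ) = λ^3 - 5λ^2 - 13λ - 7.
Since p(-1) = 0, λ = -1 is a root.
Factor out (λ + 1): p(λ) = (λ + 1)·(λ^2 - 6λ - 7).
The quadratic factors as (λ + 1)·(λ - 7).
Eigenvalues: -1, -1, 7.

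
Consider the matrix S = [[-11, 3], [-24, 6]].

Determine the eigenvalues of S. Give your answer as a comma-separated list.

-3, -2

det(S - λI) = (-11 - λ)(6 - λ) - (3)·(-24) = λ^2 + 5λ + 6.
This factors as (λ + 3)·(λ + 2) = 0.
Eigenvalues: -3, -2.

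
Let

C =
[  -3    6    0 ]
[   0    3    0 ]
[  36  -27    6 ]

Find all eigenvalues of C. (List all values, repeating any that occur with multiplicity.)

-3, 3, 6

Set up det(sI - C) = 0.
Expanding the 3×3 determinant: p(s) = s^3 - 6s^2 - 9s + 54.
Try s = -3: p(-3) = 0, so -3 is a root.
Factor out (s + 3): p(s) = (s + 3)·(s^2 - 9s + 18).
The quadratic factors as (s - 3)·(s - 6).
Eigenvalues: -3, 3, 6.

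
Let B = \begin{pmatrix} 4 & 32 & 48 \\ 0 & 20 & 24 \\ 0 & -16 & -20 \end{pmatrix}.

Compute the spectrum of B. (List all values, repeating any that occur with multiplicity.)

-4, 4, 4

Set up det(sI - B) = 0.
Cofactor expansion gives p(s) = s^3 - 4s^2 - 16s + 64.
Since p(4) = 0, s = 4 is a root.
Factor out (s - 4): p(s) = (s - 4)·(s^2 - 16).
The quadratic factors as (s + 4)·(s - 4).
Eigenvalues: -4, 4, 4.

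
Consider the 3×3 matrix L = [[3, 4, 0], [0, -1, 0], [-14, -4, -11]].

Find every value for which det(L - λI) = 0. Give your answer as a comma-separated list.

-11, -1, 3

Compute the characteristic polynomial p(λ) = det(λI - L).
Cofactor expansion gives p(λ) = λ^3 + 9λ^2 - 25λ - 33.
Since p(3) = 0, λ = 3 is a root.
Dividing by (λ - 3) leaves λ^2 + 12λ + 11.
The quadratic factors as (λ + 11)·(λ + 1).
Eigenvalues: -11, -1, 3.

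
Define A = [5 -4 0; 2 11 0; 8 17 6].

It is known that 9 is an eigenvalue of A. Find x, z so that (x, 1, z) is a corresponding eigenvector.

-1, 3

We need (A - 9I)v = 0.
A - 9I = [[-4, -4, 0], [2, 2, 0], [8, 17, -3]].
Row 1: (-4)·x + (-4)·1 + (0)·z = 0
Row 2: (2)·x + (2)·1 + (0)·z = 0
Row 3: (8)·x + (17)·1 + (-3)·z = 0
Solving gives x = -1, z = 3.
Check: A·(-1, 1, 3) = (-9, 9, 27) = 9·(-1, 1, 3).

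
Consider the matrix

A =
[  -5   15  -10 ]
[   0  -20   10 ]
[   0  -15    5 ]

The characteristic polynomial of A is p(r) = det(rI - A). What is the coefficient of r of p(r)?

p(r) = r^3 + 20r^2 + 125r + 250.
The coefficient of r is 125.

125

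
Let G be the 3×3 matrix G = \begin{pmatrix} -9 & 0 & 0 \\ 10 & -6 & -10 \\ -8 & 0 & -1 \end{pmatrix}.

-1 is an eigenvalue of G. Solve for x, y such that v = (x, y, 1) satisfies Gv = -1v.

0, -2

We need (G + 1I)v = 0.
G + 1I = [[-8, 0, 0], [10, -5, -10], [-8, 0, 0]].
Row 1: (-8)·x + (0)·y + (0)·1 = 0
Row 2: (10)·x + (-5)·y + (-10)·1 = 0
Row 3: (-8)·x + (0)·y + (0)·1 = 0
Solving gives x = 0, y = -2.
Check: G·(0, -2, 1) = (0, 2, -1) = -1·(0, -2, 1).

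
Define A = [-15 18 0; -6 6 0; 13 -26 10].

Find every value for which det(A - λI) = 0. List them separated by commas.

-6, -3, 10

The characteristic polynomial is p(μ) = det(μI - A).
Expanding along the first row, p(μ) = μ^3 - μ^2 - 72μ - 180.
Rational-root test: μ = -6 gives p(-6) = 0.
Dividing by (μ + 6) leaves μ^2 - 7μ - 30.
The quadratic factors as (μ + 3)·(μ - 10).
Eigenvalues: -6, -3, 10.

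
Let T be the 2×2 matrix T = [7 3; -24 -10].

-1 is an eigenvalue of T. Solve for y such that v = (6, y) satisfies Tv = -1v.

-16

We need (T + 1I)v = 0.
T + 1I = [[8, 3], [-24, -9]].
Row 1: (8)·6 + (3)·y = 0
Row 2: (-24)·6 + (-9)·y = 0
Solving gives y = -16.
Check: T·(6, -16) = (-6, 16) = -1·(6, -16).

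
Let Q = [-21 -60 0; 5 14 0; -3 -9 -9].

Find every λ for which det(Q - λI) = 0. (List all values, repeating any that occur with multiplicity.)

The characteristic polynomial is p(μ) = det(μI - Q).
Expanding the 3×3 determinant: p(μ) = μ^3 + 16μ^2 + 69μ + 54.
Since p(-1) = 0, μ = -1 is a root.
Factor out (μ + 1): p(μ) = (μ + 1)·(μ^2 + 15μ + 54).
The quadratic factors as (μ + 9)·(μ + 6).
Eigenvalues: -9, -6, -1.

-9, -6, -1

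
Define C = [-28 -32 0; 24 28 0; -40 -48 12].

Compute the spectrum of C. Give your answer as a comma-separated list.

-4, 4, 12

The characteristic polynomial is p(lambda) = det(lambda·I - C).
Cofactor expansion gives p(lambda) = lambda^3 - 12·lambda^2 - 16·lambda + 192.
Since p(-4) = 0, lambda = -4 is a root.
Factor out (lambda + 4): p(lambda) = (lambda + 4)·(lambda^2 - 16·lambda + 48).
The quadratic factors as (lambda - 4)·(lambda - 12).
Eigenvalues: -4, 4, 12.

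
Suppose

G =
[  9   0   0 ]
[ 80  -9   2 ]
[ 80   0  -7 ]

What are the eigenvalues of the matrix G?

-9, -7, 9

Set up det(λI - G) = 0.
Cofactor expansion gives p(λ) = λ^3 + 7λ^2 - 81λ - 567.
Try λ = -7: p(-7) = 0, so -7 is a root.
Dividing by (λ + 7) leaves λ^2 - 81.
The quadratic factors as (λ + 9)·(λ - 9).
Eigenvalues: -9, -7, 9.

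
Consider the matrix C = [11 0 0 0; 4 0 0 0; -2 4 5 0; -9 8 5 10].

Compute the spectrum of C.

C is lower triangular, so its eigenvalues are the diagonal entries.
Diagonal: 11, 0, 5, 10.

0, 5, 10, 11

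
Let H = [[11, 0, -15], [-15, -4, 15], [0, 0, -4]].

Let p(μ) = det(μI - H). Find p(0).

p(0) = det(0·I − H) = det(−H) = (−1)^3·det(H).
det(H) = 176, so p(0) = -176.

-176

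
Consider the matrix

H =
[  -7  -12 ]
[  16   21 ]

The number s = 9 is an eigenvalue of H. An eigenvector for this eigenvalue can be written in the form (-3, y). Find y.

We need (H - 9I)v = 0.
H - 9I = [[-16, -12], [16, 12]].
Row 1: (-16)·-3 + (-12)·y = 0
Row 2: (16)·-3 + (12)·y = 0
Solving gives y = 4.
Check: H·(-3, 4) = (-27, 36) = 9·(-3, 4).

4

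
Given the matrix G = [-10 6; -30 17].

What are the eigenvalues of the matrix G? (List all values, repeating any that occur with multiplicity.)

det(G - λI) = (-10 - λ)(17 - λ) - (6)·(-30) = λ^2 - 7λ + 10.
This factors as (λ - 2)·(λ - 5) = 0.
Eigenvalues: 2, 5.

2, 5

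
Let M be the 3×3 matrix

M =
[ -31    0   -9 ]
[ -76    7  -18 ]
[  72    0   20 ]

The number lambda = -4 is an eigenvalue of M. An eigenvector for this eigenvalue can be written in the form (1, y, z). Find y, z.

We need (M + 4I)v = 0.
M + 4I = [[-27, 0, -9], [-76, 11, -18], [72, 0, 24]].
Row 1: (-27)·1 + (0)·y + (-9)·z = 0
Row 2: (-76)·1 + (11)·y + (-18)·z = 0
Row 3: (72)·1 + (0)·y + (24)·z = 0
Solving gives y = 2, z = -3.
Check: M·(1, 2, -3) = (-4, -8, 12) = -4·(1, 2, -3).

2, -3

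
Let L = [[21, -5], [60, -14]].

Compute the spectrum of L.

det(L - tI) = (21 - t)(-14 - t) - (-5)·(60) = t^2 - 7t + 6.
This factors as (t - 1)·(t - 6) = 0.
Eigenvalues: 1, 6.

1, 6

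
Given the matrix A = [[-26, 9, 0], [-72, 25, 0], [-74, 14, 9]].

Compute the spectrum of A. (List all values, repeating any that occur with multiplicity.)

Set up det(sI - A) = 0.
Cofactor expansion gives p(s) = s^3 - 8s^2 - 11s + 18.
Rational-root test: s = 1 gives p(1) = 0.
Dividing by (s - 1) leaves s^2 - 7s - 18.
The quadratic factors as (s + 2)·(s - 9).
Eigenvalues: -2, 1, 9.

-2, 1, 9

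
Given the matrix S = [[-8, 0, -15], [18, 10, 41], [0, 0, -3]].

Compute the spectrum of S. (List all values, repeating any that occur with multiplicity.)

-8, -3, 10

The characteristic polynomial is p(t) = det(tI - S).
Expanding the 3×3 determinant: p(t) = t^3 + t^2 - 86t - 240.
Try t = -8: p(-8) = 0, so -8 is a root.
Factor out (t + 8): p(t) = (t + 8)·(t^2 - 7t - 30).
The quadratic factors as (t + 3)·(t - 10).
Eigenvalues: -8, -3, 10.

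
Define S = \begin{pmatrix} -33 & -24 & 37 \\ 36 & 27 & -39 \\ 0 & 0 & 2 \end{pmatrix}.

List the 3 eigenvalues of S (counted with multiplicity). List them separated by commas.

-9, 2, 3

Compute the characteristic polynomial p(r) = det(rI - S).
Expanding the 3×3 determinant: p(r) = r^3 + 4r^2 - 39r + 54.
Since p(-9) = 0, r = -9 is a root.
Dividing by (r + 9) leaves r^2 - 5r + 6.
The quadratic factors as (r - 2)·(r - 3).
Eigenvalues: -9, 2, 3.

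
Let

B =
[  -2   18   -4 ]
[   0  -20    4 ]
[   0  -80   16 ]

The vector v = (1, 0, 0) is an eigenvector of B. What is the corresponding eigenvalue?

Compute Bv: B·(1, 0, 0) = (-2, 0, 0).
Since Bv = λv, compare component 1: -2 = λ·1, so λ = -2.

-2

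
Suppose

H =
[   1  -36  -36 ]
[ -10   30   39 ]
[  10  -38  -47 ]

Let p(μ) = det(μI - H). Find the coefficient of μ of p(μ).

55

p(μ) = μ^3 + 16μ^2 + 55μ - 72.
The coefficient of μ is 55.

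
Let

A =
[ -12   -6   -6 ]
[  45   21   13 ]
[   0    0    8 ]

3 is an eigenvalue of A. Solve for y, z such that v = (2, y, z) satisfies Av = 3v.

-5, 0

We need (A - 3I)v = 0.
A - 3I = [[-15, -6, -6], [45, 18, 13], [0, 0, 5]].
Row 1: (-15)·2 + (-6)·y + (-6)·z = 0
Row 2: (45)·2 + (18)·y + (13)·z = 0
Row 3: (0)·2 + (0)·y + (5)·z = 0
Solving gives y = -5, z = 0.
Check: A·(2, -5, 0) = (6, -15, 0) = 3·(2, -5, 0).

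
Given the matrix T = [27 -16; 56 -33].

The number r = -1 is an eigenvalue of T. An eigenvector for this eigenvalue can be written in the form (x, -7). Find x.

We need (T + 1I)v = 0.
T + 1I = [[28, -16], [56, -32]].
Row 1: (28)·x + (-16)·-7 = 0
Row 2: (56)·x + (-32)·-7 = 0
Solving gives x = -4.
Check: T·(-4, -7) = (4, 7) = -1·(-4, -7).

-4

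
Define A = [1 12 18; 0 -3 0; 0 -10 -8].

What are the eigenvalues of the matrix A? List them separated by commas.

Compute the characteristic polynomial p(μ) = det(μI - A).
Expanding along the first row, p(μ) = μ^3 + 10μ^2 + 13μ - 24.
Rational-root test: μ = 1 gives p(1) = 0.
Dividing by (μ - 1) leaves μ^2 + 11μ + 24.
The quadratic factors as (μ + 8)·(μ + 3).
Eigenvalues: -8, -3, 1.

-8, -3, 1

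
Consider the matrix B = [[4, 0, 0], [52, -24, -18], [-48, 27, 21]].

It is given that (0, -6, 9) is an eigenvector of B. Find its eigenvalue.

Compute Bv: B·(0, -6, 9) = (0, -18, 27).
Since Bv = λv, compare component 2: -18 = λ·-6, so λ = 3.

3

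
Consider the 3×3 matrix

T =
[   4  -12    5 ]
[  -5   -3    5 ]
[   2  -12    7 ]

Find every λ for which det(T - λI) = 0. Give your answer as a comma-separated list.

Compute the characteristic polynomial p(lambda) = det(lambda·I - T).
Expanding the 3×3 determinant: p(lambda) = lambda^3 - 8·lambda^2 - 15·lambda + 54.
Rational-root test: lambda = 9 gives p(9) = 0.
Dividing by (lambda - 9) leaves lambda^2 + lambda - 6.
The quadratic factors as (lambda + 3)·(lambda - 2).
Eigenvalues: -3, 2, 9.

-3, 2, 9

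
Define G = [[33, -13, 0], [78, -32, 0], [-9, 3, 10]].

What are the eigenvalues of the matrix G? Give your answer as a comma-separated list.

Set up det(μI - G) = 0.
Expanding the 3×3 determinant: p(μ) = μ^3 - 11μ^2 - 32μ + 420.
Try μ = 7: p(7) = 0, so 7 is a root.
Dividing by (μ - 7) leaves μ^2 - 4μ - 60.
The quadratic factors as (μ + 6)·(μ - 10).
Eigenvalues: -6, 7, 10.

-6, 7, 10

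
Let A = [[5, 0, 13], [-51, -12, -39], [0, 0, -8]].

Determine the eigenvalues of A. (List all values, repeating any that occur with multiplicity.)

Compute the characteristic polynomial p(t) = det(tI - A).
Expanding the 3×3 determinant: p(t) = t^3 + 15t^2 - 4t - 480.
Try t = -12: p(-12) = 0, so -12 is a root.
Dividing by (t + 12) leaves t^2 + 3t - 40.
The quadratic factors as (t + 8)·(t - 5).
Eigenvalues: -12, -8, 5.

-12, -8, 5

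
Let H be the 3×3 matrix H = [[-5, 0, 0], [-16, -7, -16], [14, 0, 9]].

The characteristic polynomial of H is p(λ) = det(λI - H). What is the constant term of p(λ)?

p(λ) = λ^3 + 3λ^2 - 73λ - 315.
The constant term is -315.

-315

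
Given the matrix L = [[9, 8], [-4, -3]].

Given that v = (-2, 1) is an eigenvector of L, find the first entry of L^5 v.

-6250

First find the eigenvalue: Lv = (-10, 5) = 5·(-2, 1), so λ = 5.
Then L^5 v = λ^5·v = 5^5·(-2, 1) = 3125·(-2, 1) = (-6250, 3125).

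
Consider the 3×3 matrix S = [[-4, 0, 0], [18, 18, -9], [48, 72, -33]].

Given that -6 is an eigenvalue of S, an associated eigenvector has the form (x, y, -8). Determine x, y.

We need (S + 6I)v = 0.
S + 6I = [[2, 0, 0], [18, 24, -9], [48, 72, -27]].
Row 1: (2)·x + (0)·y + (0)·-8 = 0
Row 2: (18)·x + (24)·y + (-9)·-8 = 0
Row 3: (48)·x + (72)·y + (-27)·-8 = 0
Solving gives x = 0, y = -3.
Check: S·(0, -3, -8) = (0, 18, 48) = -6·(0, -3, -8).

0, -3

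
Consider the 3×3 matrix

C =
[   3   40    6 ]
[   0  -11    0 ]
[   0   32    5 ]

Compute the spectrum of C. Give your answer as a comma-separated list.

-11, 3, 5

The characteristic polynomial is p(r) = det(rI - C).
Cofactor expansion gives p(r) = r^3 + 3r^2 - 73r + 165.
Rational-root test: r = 3 gives p(3) = 0.
Dividing by (r - 3) leaves r^2 + 6r - 55.
The quadratic factors as (r + 11)·(r - 5).
Eigenvalues: -11, 3, 5.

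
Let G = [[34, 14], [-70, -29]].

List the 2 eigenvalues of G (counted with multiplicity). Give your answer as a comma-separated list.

det(G - lambda·I) = (34 - lambda)(-29 - lambda) - (14)·(-70) = lambda^2 - 5·lambda - 6.
This factors as (lambda + 1)·(lambda - 6) = 0.
Eigenvalues: -1, 6.

-1, 6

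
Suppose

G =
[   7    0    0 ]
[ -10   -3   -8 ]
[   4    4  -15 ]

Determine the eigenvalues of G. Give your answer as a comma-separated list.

-11, -7, 7

Compute the characteristic polynomial p(λ) = det(λI - G).
Expanding the 3×3 determinant: p(λ) = λ^3 + 11λ^2 - 49λ - 539.
Rational-root test: λ = -7 gives p(-7) = 0.
Factor out (λ + 7): p(λ) = (λ + 7)·(λ^2 + 4λ - 77).
The quadratic factors as (λ + 11)·(λ - 7).
Eigenvalues: -11, -7, 7.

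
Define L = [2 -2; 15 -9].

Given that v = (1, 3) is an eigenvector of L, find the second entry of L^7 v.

-49152

First find the eigenvalue: Lv = (-4, -12) = -4·(1, 3), so λ = -4.
Then L^7 v = λ^7·v = (-4)^7·(1, 3) = -16384·(1, 3) = (-16384, -49152).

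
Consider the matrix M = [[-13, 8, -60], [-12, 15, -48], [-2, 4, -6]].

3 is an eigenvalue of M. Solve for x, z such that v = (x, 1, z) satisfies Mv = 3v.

-7, 2

We need (M - 3I)v = 0.
M - 3I = [[-16, 8, -60], [-12, 12, -48], [-2, 4, -9]].
Row 1: (-16)·x + (8)·1 + (-60)·z = 0
Row 2: (-12)·x + (12)·1 + (-48)·z = 0
Row 3: (-2)·x + (4)·1 + (-9)·z = 0
Solving gives x = -7, z = 2.
Check: M·(-7, 1, 2) = (-21, 3, 6) = 3·(-7, 1, 2).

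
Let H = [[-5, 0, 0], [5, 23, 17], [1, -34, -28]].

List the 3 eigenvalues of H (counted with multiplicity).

Set up det(lambda·I - H) = 0.
Expanding along the first row, p(lambda) = lambda^3 + 10·lambda^2 - 41·lambda - 330.
Rational-root test: lambda = -5 gives p(-5) = 0.
Dividing by (lambda + 5) leaves lambda^2 + 5·lambda - 66.
The quadratic factors as (lambda + 11)·(lambda - 6).
Eigenvalues: -11, -5, 6.

-11, -5, 6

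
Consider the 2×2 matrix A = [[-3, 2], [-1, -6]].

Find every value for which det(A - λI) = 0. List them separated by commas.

det(A - λI) = (-3 - λ)(-6 - λ) - (2)·(-1) = λ^2 + 9λ + 20.
This factors as (λ + 5)·(λ + 4) = 0.
Eigenvalues: -5, -4.

-5, -4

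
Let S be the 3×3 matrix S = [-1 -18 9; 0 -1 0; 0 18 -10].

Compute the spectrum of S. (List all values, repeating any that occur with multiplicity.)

-10, -1, -1

Compute the characteristic polynomial p(lambda) = det(lambda·I - S).
Expanding along the first row, p(lambda) = lambda^3 + 12·lambda^2 + 21·lambda + 10.
Rational-root test: lambda = -1 gives p(-1) = 0.
Dividing by (lambda + 1) leaves lambda^2 + 11·lambda + 10.
The quadratic factors as (lambda + 10)·(lambda + 1).
Eigenvalues: -10, -1, -1.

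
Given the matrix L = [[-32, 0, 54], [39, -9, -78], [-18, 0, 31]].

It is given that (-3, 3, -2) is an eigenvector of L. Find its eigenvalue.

Compute Lv: L·(-3, 3, -2) = (-12, 12, -8).
Since Lv = λv, compare component 1: -12 = λ·-3, so λ = 4.

4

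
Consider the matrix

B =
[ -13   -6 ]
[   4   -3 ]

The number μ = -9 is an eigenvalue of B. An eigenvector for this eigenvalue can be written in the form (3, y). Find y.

-2

We need (B + 9I)v = 0.
B + 9I = [[-4, -6], [4, 6]].
Row 1: (-4)·3 + (-6)·y = 0
Row 2: (4)·3 + (6)·y = 0
Solving gives y = -2.
Check: B·(3, -2) = (-27, 18) = -9·(3, -2).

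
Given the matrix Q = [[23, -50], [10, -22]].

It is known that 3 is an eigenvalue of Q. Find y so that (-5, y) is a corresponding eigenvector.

We need (Q - 3I)v = 0.
Q - 3I = [[20, -50], [10, -25]].
Row 1: (20)·-5 + (-50)·y = 0
Row 2: (10)·-5 + (-25)·y = 0
Solving gives y = -2.
Check: Q·(-5, -2) = (-15, -6) = 3·(-5, -2).

-2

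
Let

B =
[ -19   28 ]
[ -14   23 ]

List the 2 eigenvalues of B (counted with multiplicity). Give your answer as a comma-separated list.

-5, 9

det(B - λI) = (-19 - λ)(23 - λ) - (28)·(-14) = λ^2 - 4λ - 45.
This factors as (λ + 5)·(λ - 9) = 0.
Eigenvalues: -5, 9.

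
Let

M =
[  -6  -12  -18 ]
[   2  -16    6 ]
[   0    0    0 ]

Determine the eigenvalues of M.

The characteristic polynomial is p(s) = det(sI - M).
Expanding along the first row, p(s) = s^3 + 22s^2 + 120s.
Try s = 0: p(0) = 0, so 0 is a root.
Dividing by s leaves s^2 + 22s + 120.
The quadratic factors as (s + 12)·(s + 10).
Eigenvalues: -12, -10, 0.

-12, -10, 0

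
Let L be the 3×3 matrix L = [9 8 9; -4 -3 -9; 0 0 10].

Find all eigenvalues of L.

1, 5, 10

Compute the characteristic polynomial p(s) = det(sI - L).
Cofactor expansion gives p(s) = s^3 - 16s^2 + 65s - 50.
Since p(10) = 0, s = 10 is a root.
Dividing by (s - 10) leaves s^2 - 6s + 5.
The quadratic factors as (s - 1)·(s - 5).
Eigenvalues: 1, 5, 10.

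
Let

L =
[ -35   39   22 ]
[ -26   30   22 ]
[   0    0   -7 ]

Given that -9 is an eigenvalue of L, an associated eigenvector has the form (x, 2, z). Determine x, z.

We need (L + 9I)v = 0.
L + 9I = [[-26, 39, 22], [-26, 39, 22], [0, 0, 2]].
Row 1: (-26)·x + (39)·2 + (22)·z = 0
Row 2: (-26)·x + (39)·2 + (22)·z = 0
Row 3: (0)·x + (0)·2 + (2)·z = 0
Solving gives x = 3, z = 0.
Check: L·(3, 2, 0) = (-27, -18, 0) = -9·(3, 2, 0).

3, 0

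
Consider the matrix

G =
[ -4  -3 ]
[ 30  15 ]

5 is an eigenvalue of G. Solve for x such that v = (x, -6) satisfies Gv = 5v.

2

We need (G - 5I)v = 0.
G - 5I = [[-9, -3], [30, 10]].
Row 1: (-9)·x + (-3)·-6 = 0
Row 2: (30)·x + (10)·-6 = 0
Solving gives x = 2.
Check: G·(2, -6) = (10, -30) = 5·(2, -6).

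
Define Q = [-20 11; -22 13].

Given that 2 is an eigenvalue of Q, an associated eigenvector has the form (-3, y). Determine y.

-6

We need (Q - 2I)v = 0.
Q - 2I = [[-22, 11], [-22, 11]].
Row 1: (-22)·-3 + (11)·y = 0
Row 2: (-22)·-3 + (11)·y = 0
Solving gives y = -6.
Check: Q·(-3, -6) = (-6, -12) = 2·(-3, -6).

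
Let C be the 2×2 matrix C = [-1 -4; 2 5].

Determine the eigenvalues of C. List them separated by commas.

det(C - μI) = (-1 - μ)(5 - μ) - (-4)·(2) = μ^2 - 4μ + 3.
This factors as (μ - 1)·(μ - 3) = 0.
Eigenvalues: 1, 3.

1, 3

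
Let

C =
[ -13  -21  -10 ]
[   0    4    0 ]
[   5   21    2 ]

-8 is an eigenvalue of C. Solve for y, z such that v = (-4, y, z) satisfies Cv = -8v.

0, 2

We need (C + 8I)v = 0.
C + 8I = [[-5, -21, -10], [0, 12, 0], [5, 21, 10]].
Row 1: (-5)·-4 + (-21)·y + (-10)·z = 0
Row 2: (0)·-4 + (12)·y + (0)·z = 0
Row 3: (5)·-4 + (21)·y + (10)·z = 0
Solving gives y = 0, z = 2.
Check: C·(-4, 0, 2) = (32, 0, -16) = -8·(-4, 0, 2).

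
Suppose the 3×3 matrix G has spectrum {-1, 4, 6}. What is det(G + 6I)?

600

If G has eigenvalues -1, 4, 6, then G + 6I has eigenvalues 5, 10, 12.
det(G + 6I) = (5) · (10) · (12) = 600.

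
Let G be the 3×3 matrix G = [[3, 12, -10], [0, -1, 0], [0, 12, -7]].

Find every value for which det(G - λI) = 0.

Compute the characteristic polynomial p(r) = det(rI - G).
Expanding the 3×3 determinant: p(r) = r^3 + 5r^2 - 17r - 21.
Try r = -1: p(-1) = 0, so -1 is a root.
Factor out (r + 1): p(r) = (r + 1)·(r^2 + 4r - 21).
The quadratic factors as (r + 7)·(r - 3).
Eigenvalues: -7, -1, 3.

-7, -1, 3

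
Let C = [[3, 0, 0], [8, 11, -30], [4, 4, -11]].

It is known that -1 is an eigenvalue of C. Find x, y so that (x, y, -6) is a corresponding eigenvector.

0, -15

We need (C + 1I)v = 0.
C + 1I = [[4, 0, 0], [8, 12, -30], [4, 4, -10]].
Row 1: (4)·x + (0)·y + (0)·-6 = 0
Row 2: (8)·x + (12)·y + (-30)·-6 = 0
Row 3: (4)·x + (4)·y + (-10)·-6 = 0
Solving gives x = 0, y = -15.
Check: C·(0, -15, -6) = (0, 15, 6) = -1·(0, -15, -6).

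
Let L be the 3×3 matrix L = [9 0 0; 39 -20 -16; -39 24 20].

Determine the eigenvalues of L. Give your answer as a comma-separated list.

-4, 4, 9

Set up det(λI - L) = 0.
Expanding the 3×3 determinant: p(λ) = λ^3 - 9λ^2 - 16λ + 144.
Try λ = 4: p(4) = 0, so 4 is a root.
Dividing by (λ - 4) leaves λ^2 - 5λ - 36.
The quadratic factors as (λ + 4)·(λ - 9).
Eigenvalues: -4, 4, 9.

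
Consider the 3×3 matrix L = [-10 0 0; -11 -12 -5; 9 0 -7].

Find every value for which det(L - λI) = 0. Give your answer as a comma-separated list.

-12, -10, -7

Compute the characteristic polynomial p(t) = det(tI - L).
Expanding the 3×3 determinant: p(t) = t^3 + 29t^2 + 274t + 840.
Since p(-12) = 0, t = -12 is a root.
Factor out (t + 12): p(t) = (t + 12)·(t^2 + 17t + 70).
The quadratic factors as (t + 10)·(t + 7).
Eigenvalues: -12, -10, -7.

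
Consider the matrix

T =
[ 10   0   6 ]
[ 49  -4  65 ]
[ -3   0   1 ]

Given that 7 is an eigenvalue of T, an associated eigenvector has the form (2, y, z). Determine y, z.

We need (T - 7I)v = 0.
T - 7I = [[3, 0, 6], [49, -11, 65], [-3, 0, -6]].
Row 1: (3)·2 + (0)·y + (6)·z = 0
Row 2: (49)·2 + (-11)·y + (65)·z = 0
Row 3: (-3)·2 + (0)·y + (-6)·z = 0
Solving gives y = 3, z = -1.
Check: T·(2, 3, -1) = (14, 21, -7) = 7·(2, 3, -1).

3, -1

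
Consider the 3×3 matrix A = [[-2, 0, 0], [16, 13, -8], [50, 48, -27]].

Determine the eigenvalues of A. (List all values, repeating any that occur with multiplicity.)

-11, -3, -2

Compute the characteristic polynomial p(lambda) = det(lambda·I - A).
Expanding along the first row, p(lambda) = lambda^3 + 16·lambda^2 + 61·lambda + 66.
Rational-root test: lambda = -11 gives p(-11) = 0.
Factor out (lambda + 11): p(lambda) = (lambda + 11)·(lambda^2 + 5·lambda + 6).
The quadratic factors as (lambda + 3)·(lambda + 2).
Eigenvalues: -11, -3, -2.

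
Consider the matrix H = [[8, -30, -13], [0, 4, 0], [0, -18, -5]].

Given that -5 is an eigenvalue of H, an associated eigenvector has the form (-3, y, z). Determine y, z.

We need (H + 5I)v = 0.
H + 5I = [[13, -30, -13], [0, 9, 0], [0, -18, 0]].
Row 1: (13)·-3 + (-30)·y + (-13)·z = 0
Row 2: (0)·-3 + (9)·y + (0)·z = 0
Row 3: (0)·-3 + (-18)·y + (0)·z = 0
Solving gives y = 0, z = -3.
Check: H·(-3, 0, -3) = (15, 0, 15) = -5·(-3, 0, -3).

0, -3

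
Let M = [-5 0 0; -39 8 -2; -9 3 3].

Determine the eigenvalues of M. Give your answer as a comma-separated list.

-5, 5, 6

Set up det(tI - M) = 0.
Cofactor expansion gives p(t) = t^3 - 6t^2 - 25t + 150.
Rational-root test: t = -5 gives p(-5) = 0.
Factor out (t + 5): p(t) = (t + 5)·(t^2 - 11t + 30).
The quadratic factors as (t - 5)·(t - 6).
Eigenvalues: -5, 5, 6.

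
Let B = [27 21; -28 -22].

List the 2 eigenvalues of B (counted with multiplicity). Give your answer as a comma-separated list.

-1, 6

det(B - λI) = (27 - λ)(-22 - λ) - (21)·(-28) = λ^2 - 5λ - 6.
This factors as (λ + 1)·(λ - 6) = 0.
Eigenvalues: -1, 6.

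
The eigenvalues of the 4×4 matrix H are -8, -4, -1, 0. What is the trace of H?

trace(H) is the sum of the eigenvalues: (-8) + (-4) + (-1) + (0) = -13.

-13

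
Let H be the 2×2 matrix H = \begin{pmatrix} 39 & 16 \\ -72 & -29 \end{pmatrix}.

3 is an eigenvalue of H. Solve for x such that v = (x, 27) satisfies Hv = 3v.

We need (H - 3I)v = 0.
H - 3I = [[36, 16], [-72, -32]].
Row 1: (36)·x + (16)·27 = 0
Row 2: (-72)·x + (-32)·27 = 0
Solving gives x = -12.
Check: H·(-12, 27) = (-36, 81) = 3·(-12, 27).

-12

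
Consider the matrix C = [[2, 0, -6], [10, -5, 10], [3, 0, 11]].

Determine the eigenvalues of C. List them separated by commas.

The characteristic polynomial is p(t) = det(tI - C).
Cofactor expansion gives p(t) = t^3 - 8t^2 - 25t + 200.
Try t = -5: p(-5) = 0, so -5 is a root.
Dividing by (t + 5) leaves t^2 - 13t + 40.
The quadratic factors as (t - 5)·(t - 8).
Eigenvalues: -5, 5, 8.

-5, 5, 8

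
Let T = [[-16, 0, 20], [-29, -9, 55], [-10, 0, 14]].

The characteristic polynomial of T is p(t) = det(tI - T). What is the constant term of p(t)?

p(t) = t^3 + 11t^2 - 6t - 216.
The constant term is -216.

-216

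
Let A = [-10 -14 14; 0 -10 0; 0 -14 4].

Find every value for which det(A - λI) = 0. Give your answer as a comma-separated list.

Set up det(μI - A) = 0.
Expanding along the first row, p(μ) = μ^3 + 16μ^2 + 20μ - 400.
Rational-root test: μ = -10 gives p(-10) = 0.
Factor out (μ + 10): p(μ) = (μ + 10)·(μ^2 + 6μ - 40).
The quadratic factors as (μ + 10)·(μ - 4).
Eigenvalues: -10, -10, 4.

-10, -10, 4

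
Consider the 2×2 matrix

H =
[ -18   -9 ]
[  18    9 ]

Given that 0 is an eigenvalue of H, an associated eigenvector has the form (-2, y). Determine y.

We need (H)v = 0.
H = [[-18, -9], [18, 9]].
Row 1: (-18)·-2 + (-9)·y = 0
Row 2: (18)·-2 + (9)·y = 0
Solving gives y = 4.
Check: H·(-2, 4) = (0, 0) = 0·(-2, 4).

4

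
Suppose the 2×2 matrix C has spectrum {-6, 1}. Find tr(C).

trace(C) is the sum of the eigenvalues: (-6) + (1) = -5.

-5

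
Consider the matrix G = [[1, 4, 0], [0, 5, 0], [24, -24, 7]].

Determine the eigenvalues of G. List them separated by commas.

The characteristic polynomial is p(s) = det(sI - G).
Expanding along the first row, p(s) = s^3 - 13s^2 + 47s - 35.
Rational-root test: s = 1 gives p(1) = 0.
Factor out (s - 1): p(s) = (s - 1)·(s^2 - 12s + 35).
The quadratic factors as (s - 5)·(s - 7).
Eigenvalues: 1, 5, 7.

1, 5, 7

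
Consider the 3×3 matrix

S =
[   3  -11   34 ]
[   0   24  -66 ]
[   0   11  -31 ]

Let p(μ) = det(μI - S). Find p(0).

54

p(0) = det(0·I − S) = det(−S) = (−1)^3·det(S).
det(S) = -54, so p(0) = 54.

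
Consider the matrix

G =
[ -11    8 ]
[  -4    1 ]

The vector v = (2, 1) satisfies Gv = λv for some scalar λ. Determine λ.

Compute Gv: G·(2, 1) = (-14, -7).
Since Gv = λv, compare component 1: -14 = λ·2, so λ = -7.

-7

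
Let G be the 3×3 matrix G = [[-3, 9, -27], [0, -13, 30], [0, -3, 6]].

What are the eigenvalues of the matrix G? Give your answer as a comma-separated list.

Set up det(rI - G) = 0.
Cofactor expansion gives p(r) = r^3 + 10r^2 + 33r + 36.
Since p(-4) = 0, r = -4 is a root.
Dividing by (r + 4) leaves r^2 + 6r + 9.
The quadratic factor is (r + 3)^2.
Eigenvalues: -4, -3, -3.

-4, -3, -3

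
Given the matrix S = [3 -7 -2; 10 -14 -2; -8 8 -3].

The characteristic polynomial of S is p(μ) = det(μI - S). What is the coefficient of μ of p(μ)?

61

p(μ) = μ^3 + 14μ^2 + 61μ + 84.
The coefficient of μ is 61.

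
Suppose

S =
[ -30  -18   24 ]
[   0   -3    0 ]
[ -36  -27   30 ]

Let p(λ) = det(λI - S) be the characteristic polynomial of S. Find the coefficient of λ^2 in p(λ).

3

The coefficient of λ^2 of det(λI - S) is −trace(S).
trace(S) = (-30) + (-3) + (30) = -3, so the coefficient is 3.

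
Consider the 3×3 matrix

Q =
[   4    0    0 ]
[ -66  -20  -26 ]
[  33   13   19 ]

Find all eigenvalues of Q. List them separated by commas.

-7, 4, 6

The characteristic polynomial is p(s) = det(sI - Q).
Expanding the 3×3 determinant: p(s) = s^3 - 3s^2 - 46s + 168.
Try s = 4: p(4) = 0, so 4 is a root.
Factor out (s - 4): p(s) = (s - 4)·(s^2 + s - 42).
The quadratic factors as (s + 7)·(s - 6).
Eigenvalues: -7, 4, 6.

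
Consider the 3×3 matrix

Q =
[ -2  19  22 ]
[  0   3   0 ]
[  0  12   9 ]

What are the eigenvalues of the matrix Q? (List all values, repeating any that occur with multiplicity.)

-2, 3, 9

The characteristic polynomial is p(λ) = det(λI - Q).
Expanding the 3×3 determinant: p(λ) = λ^3 - 10λ^2 + 3λ + 54.
Rational-root test: λ = 9 gives p(9) = 0.
Dividing by (λ - 9) leaves λ^2 - λ - 6.
The quadratic factors as (λ + 2)·(λ - 3).
Eigenvalues: -2, 3, 9.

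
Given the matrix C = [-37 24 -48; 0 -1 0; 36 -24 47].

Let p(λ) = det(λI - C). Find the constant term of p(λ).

-11

p(λ) = λ^3 - 9λ^2 - 21λ - 11.
The constant term is -11.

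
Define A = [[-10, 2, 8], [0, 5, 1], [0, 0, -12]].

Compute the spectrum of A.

A is upper triangular, so its eigenvalues are the diagonal entries.
Diagonal: -10, 5, -12.

-12, -10, 5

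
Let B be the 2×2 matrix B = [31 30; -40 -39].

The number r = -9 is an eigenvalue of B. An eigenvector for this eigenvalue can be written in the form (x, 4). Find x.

We need (B + 9I)v = 0.
B + 9I = [[40, 30], [-40, -30]].
Row 1: (40)·x + (30)·4 = 0
Row 2: (-40)·x + (-30)·4 = 0
Solving gives x = -3.
Check: B·(-3, 4) = (27, -36) = -9·(-3, 4).

-3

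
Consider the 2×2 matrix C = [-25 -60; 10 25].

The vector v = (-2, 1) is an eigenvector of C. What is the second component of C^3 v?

125

First find the eigenvalue: Cv = (-10, 5) = 5·(-2, 1), so λ = 5.
Then C^3 v = λ^3·v = 5^3·(-2, 1) = 125·(-2, 1) = (-250, 125).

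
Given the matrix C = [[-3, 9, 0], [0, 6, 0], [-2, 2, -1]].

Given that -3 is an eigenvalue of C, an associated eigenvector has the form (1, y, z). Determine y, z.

We need (C + 3I)v = 0.
C + 3I = [[0, 9, 0], [0, 9, 0], [-2, 2, 2]].
Row 1: (0)·1 + (9)·y + (0)·z = 0
Row 2: (0)·1 + (9)·y + (0)·z = 0
Row 3: (-2)·1 + (2)·y + (2)·z = 0
Solving gives y = 0, z = 1.
Check: C·(1, 0, 1) = (-3, 0, -3) = -3·(1, 0, 1).

0, 1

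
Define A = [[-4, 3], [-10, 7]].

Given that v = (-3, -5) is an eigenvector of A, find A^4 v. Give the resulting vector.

First find the eigenvalue: Av = (-3, -5) = 1·(-3, -5), so λ = 1.
Then A^4 v = λ^4·v = 1^4·(-3, -5) = 1·(-3, -5) = (-3, -5).

(-3, -5)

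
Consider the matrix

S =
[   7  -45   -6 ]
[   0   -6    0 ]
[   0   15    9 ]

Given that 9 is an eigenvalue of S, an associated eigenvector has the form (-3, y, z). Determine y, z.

We need (S - 9I)v = 0.
S - 9I = [[-2, -45, -6], [0, -15, 0], [0, 15, 0]].
Row 1: (-2)·-3 + (-45)·y + (-6)·z = 0
Row 2: (0)·-3 + (-15)·y + (0)·z = 0
Row 3: (0)·-3 + (15)·y + (0)·z = 0
Solving gives y = 0, z = 1.
Check: S·(-3, 0, 1) = (-27, 0, 9) = 9·(-3, 0, 1).

0, 1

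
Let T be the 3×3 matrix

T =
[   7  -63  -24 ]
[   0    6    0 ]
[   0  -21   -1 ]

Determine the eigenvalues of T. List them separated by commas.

Set up det(μI - T) = 0.
Expanding the 3×3 determinant: p(μ) = μ^3 - 12μ^2 + 29μ + 42.
Since p(-1) = 0, μ = -1 is a root.
Factor out (μ + 1): p(μ) = (μ + 1)·(μ^2 - 13μ + 42).
The quadratic factors as (μ - 6)·(μ - 7).
Eigenvalues: -1, 6, 7.

-1, 6, 7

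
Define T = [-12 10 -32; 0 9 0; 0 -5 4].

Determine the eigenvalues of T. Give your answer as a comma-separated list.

Compute the characteristic polynomial p(λ) = det(λI - T).
Expanding along the first row, p(λ) = λ^3 - λ^2 - 120λ + 432.
Try λ = 9: p(9) = 0, so 9 is a root.
Dividing by (λ - 9) leaves λ^2 + 8λ - 48.
The quadratic factors as (λ + 12)·(λ - 4).
Eigenvalues: -12, 4, 9.

-12, 4, 9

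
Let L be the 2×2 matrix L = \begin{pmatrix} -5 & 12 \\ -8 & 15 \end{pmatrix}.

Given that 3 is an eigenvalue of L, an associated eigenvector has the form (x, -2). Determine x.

We need (L - 3I)v = 0.
L - 3I = [[-8, 12], [-8, 12]].
Row 1: (-8)·x + (12)·-2 = 0
Row 2: (-8)·x + (12)·-2 = 0
Solving gives x = -3.
Check: L·(-3, -2) = (-9, -6) = 3·(-3, -2).

-3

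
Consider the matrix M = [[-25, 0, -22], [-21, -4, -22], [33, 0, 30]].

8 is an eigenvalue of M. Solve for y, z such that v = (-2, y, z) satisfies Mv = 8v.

We need (M - 8I)v = 0.
M - 8I = [[-33, 0, -22], [-21, -12, -22], [33, 0, 22]].
Row 1: (-33)·-2 + (0)·y + (-22)·z = 0
Row 2: (-21)·-2 + (-12)·y + (-22)·z = 0
Row 3: (33)·-2 + (0)·y + (22)·z = 0
Solving gives y = -2, z = 3.
Check: M·(-2, -2, 3) = (-16, -16, 24) = 8·(-2, -2, 3).

-2, 3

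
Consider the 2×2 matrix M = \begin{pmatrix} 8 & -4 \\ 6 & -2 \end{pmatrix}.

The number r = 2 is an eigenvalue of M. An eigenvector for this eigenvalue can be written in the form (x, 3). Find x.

We need (M - 2I)v = 0.
M - 2I = [[6, -4], [6, -4]].
Row 1: (6)·x + (-4)·3 = 0
Row 2: (6)·x + (-4)·3 = 0
Solving gives x = 2.
Check: M·(2, 3) = (4, 6) = 2·(2, 3).

2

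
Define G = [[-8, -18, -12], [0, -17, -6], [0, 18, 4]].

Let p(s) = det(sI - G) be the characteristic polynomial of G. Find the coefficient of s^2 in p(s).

21

The coefficient of s^2 of det(sI - G) is −trace(G).
trace(G) = (-8) + (-17) + (4) = -21, so the coefficient is 21.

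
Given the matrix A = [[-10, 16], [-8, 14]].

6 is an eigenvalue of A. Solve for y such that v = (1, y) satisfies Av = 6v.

We need (A - 6I)v = 0.
A - 6I = [[-16, 16], [-8, 8]].
Row 1: (-16)·1 + (16)·y = 0
Row 2: (-8)·1 + (8)·y = 0
Solving gives y = 1.
Check: A·(1, 1) = (6, 6) = 6·(1, 1).

1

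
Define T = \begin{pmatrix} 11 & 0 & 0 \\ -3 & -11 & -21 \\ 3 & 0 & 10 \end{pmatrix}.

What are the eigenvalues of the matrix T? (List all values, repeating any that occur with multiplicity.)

-11, 10, 11

Compute the characteristic polynomial p(μ) = det(μI - T).
Cofactor expansion gives p(μ) = μ^3 - 10μ^2 - 121μ + 1210.
Since p(10) = 0, μ = 10 is a root.
Dividing by (μ - 10) leaves μ^2 - 121.
The quadratic factors as (μ + 11)·(μ - 11).
Eigenvalues: -11, 10, 11.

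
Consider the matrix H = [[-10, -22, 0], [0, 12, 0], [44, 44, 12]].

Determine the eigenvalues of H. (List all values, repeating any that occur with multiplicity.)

-10, 12, 12

The characteristic polynomial is p(s) = det(sI - H).
Expanding along the first row, p(s) = s^3 - 14s^2 - 96s + 1440.
Rational-root test: s = 12 gives p(12) = 0.
Factor out (s - 12): p(s) = (s - 12)·(s^2 - 2s - 120).
The quadratic factors as (s + 10)·(s - 12).
Eigenvalues: -10, 12, 12.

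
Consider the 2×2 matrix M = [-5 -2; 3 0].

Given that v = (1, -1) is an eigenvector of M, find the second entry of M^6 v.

-729

First find the eigenvalue: Mv = (-3, 3) = -3·(1, -1), so λ = -3.
Then M^6 v = λ^6·v = (-3)^6·(1, -1) = 729·(1, -1) = (729, -729).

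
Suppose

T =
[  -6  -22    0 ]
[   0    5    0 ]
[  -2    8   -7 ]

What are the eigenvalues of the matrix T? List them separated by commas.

-7, -6, 5

Compute the characteristic polynomial p(lambda) = det(lambda·I - T).
Cofactor expansion gives p(lambda) = lambda^3 + 8·lambda^2 - 23·lambda - 210.
Rational-root test: lambda = -6 gives p(-6) = 0.
Factor out (lambda + 6): p(lambda) = (lambda + 6)·(lambda^2 + 2·lambda - 35).
The quadratic factors as (lambda + 7)·(lambda - 5).
Eigenvalues: -7, -6, 5.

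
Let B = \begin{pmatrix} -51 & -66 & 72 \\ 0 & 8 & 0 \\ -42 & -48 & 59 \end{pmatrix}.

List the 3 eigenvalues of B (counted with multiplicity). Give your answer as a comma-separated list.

3, 5, 8

The characteristic polynomial is p(λ) = det(λI - B).
Cofactor expansion gives p(λ) = λ^3 - 16λ^2 + 79λ - 120.
Rational-root test: λ = 5 gives p(5) = 0.
Factor out (λ - 5): p(λ) = (λ - 5)·(λ^2 - 11λ + 24).
The quadratic factors as (λ - 3)·(λ - 8).
Eigenvalues: 3, 5, 8.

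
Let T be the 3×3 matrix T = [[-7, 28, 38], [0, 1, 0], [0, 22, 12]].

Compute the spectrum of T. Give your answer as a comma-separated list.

-7, 1, 12

Compute the characteristic polynomial p(s) = det(sI - T).
Expanding the 3×3 determinant: p(s) = s^3 - 6s^2 - 79s + 84.
Rational-root test: s = 1 gives p(1) = 0.
Factor out (s - 1): p(s) = (s - 1)·(s^2 - 5s - 84).
The quadratic factors as (s + 7)·(s - 12).
Eigenvalues: -7, 1, 12.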